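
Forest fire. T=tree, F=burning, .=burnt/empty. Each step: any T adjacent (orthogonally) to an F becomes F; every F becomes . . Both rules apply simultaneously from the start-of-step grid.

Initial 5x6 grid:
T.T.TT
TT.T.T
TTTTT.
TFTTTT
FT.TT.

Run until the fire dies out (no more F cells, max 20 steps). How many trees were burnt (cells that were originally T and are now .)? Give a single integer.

Answer: 17

Derivation:
Step 1: +4 fires, +2 burnt (F count now 4)
Step 2: +4 fires, +4 burnt (F count now 4)
Step 3: +4 fires, +4 burnt (F count now 4)
Step 4: +5 fires, +4 burnt (F count now 5)
Step 5: +0 fires, +5 burnt (F count now 0)
Fire out after step 5
Initially T: 21, now '.': 26
Total burnt (originally-T cells now '.'): 17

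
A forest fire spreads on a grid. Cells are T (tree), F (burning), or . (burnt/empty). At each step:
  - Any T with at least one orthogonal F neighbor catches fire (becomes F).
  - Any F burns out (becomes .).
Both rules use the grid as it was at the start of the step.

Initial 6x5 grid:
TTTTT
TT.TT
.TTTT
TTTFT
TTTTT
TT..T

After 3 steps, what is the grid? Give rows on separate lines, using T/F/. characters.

Step 1: 4 trees catch fire, 1 burn out
  TTTTT
  TT.TT
  .TTFT
  TTF.F
  TTTFT
  TT..T
Step 2: 6 trees catch fire, 4 burn out
  TTTTT
  TT.FT
  .TF.F
  TF...
  TTF.F
  TT..T
Step 3: 6 trees catch fire, 6 burn out
  TTTFT
  TT..F
  .F...
  F....
  TF...
  TT..F

TTTFT
TT..F
.F...
F....
TF...
TT..F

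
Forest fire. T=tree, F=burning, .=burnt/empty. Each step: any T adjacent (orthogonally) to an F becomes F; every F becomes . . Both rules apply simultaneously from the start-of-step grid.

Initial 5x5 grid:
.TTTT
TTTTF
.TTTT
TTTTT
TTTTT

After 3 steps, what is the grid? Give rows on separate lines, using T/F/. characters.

Step 1: 3 trees catch fire, 1 burn out
  .TTTF
  TTTF.
  .TTTF
  TTTTT
  TTTTT
Step 2: 4 trees catch fire, 3 burn out
  .TTF.
  TTF..
  .TTF.
  TTTTF
  TTTTT
Step 3: 5 trees catch fire, 4 burn out
  .TF..
  TF...
  .TF..
  TTTF.
  TTTTF

.TF..
TF...
.TF..
TTTF.
TTTTF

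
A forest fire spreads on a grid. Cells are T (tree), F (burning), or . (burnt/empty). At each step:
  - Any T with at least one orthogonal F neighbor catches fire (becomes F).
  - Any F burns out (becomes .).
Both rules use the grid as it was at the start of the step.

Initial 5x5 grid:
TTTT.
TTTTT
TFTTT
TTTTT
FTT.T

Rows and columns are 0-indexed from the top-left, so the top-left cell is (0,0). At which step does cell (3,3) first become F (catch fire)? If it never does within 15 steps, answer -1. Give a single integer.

Step 1: cell (3,3)='T' (+6 fires, +2 burnt)
Step 2: cell (3,3)='T' (+6 fires, +6 burnt)
Step 3: cell (3,3)='F' (+5 fires, +6 burnt)
  -> target ignites at step 3
Step 4: cell (3,3)='.' (+3 fires, +5 burnt)
Step 5: cell (3,3)='.' (+1 fires, +3 burnt)
Step 6: cell (3,3)='.' (+0 fires, +1 burnt)
  fire out at step 6

3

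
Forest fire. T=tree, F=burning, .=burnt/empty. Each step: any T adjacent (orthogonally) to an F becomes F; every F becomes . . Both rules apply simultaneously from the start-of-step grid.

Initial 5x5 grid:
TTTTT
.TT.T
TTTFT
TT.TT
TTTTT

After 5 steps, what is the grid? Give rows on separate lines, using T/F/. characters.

Step 1: 3 trees catch fire, 1 burn out
  TTTTT
  .TT.T
  TTF.F
  TT.FT
  TTTTT
Step 2: 5 trees catch fire, 3 burn out
  TTTTT
  .TF.F
  TF...
  TT..F
  TTTFT
Step 3: 7 trees catch fire, 5 burn out
  TTFTF
  .F...
  F....
  TF...
  TTF.F
Step 4: 4 trees catch fire, 7 burn out
  TF.F.
  .....
  .....
  F....
  TF...
Step 5: 2 trees catch fire, 4 burn out
  F....
  .....
  .....
  .....
  F....

F....
.....
.....
.....
F....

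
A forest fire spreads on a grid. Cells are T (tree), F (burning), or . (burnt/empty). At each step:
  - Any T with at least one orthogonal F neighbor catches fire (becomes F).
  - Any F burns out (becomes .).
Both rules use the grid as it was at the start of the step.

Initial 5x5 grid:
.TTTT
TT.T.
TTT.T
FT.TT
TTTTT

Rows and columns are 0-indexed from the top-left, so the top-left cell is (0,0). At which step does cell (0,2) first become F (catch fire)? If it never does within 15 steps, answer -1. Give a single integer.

Step 1: cell (0,2)='T' (+3 fires, +1 burnt)
Step 2: cell (0,2)='T' (+3 fires, +3 burnt)
Step 3: cell (0,2)='T' (+3 fires, +3 burnt)
Step 4: cell (0,2)='T' (+2 fires, +3 burnt)
Step 5: cell (0,2)='F' (+3 fires, +2 burnt)
  -> target ignites at step 5
Step 6: cell (0,2)='.' (+2 fires, +3 burnt)
Step 7: cell (0,2)='.' (+3 fires, +2 burnt)
Step 8: cell (0,2)='.' (+0 fires, +3 burnt)
  fire out at step 8

5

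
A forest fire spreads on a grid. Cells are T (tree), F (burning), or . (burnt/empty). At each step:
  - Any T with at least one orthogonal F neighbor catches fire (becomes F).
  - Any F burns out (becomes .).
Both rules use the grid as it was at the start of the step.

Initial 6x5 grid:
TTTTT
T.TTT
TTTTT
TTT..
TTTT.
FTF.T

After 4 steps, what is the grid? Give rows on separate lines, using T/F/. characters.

Step 1: 3 trees catch fire, 2 burn out
  TTTTT
  T.TTT
  TTTTT
  TTT..
  FTFT.
  .F..T
Step 2: 4 trees catch fire, 3 burn out
  TTTTT
  T.TTT
  TTTTT
  FTF..
  .F.F.
  ....T
Step 3: 3 trees catch fire, 4 burn out
  TTTTT
  T.TTT
  FTFTT
  .F...
  .....
  ....T
Step 4: 4 trees catch fire, 3 burn out
  TTTTT
  F.FTT
  .F.FT
  .....
  .....
  ....T

TTTTT
F.FTT
.F.FT
.....
.....
....T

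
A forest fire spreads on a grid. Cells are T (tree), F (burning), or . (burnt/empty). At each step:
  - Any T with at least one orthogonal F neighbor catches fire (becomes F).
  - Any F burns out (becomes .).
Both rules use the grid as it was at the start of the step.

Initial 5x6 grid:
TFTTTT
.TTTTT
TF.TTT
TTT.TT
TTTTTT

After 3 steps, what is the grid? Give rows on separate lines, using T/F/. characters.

Step 1: 5 trees catch fire, 2 burn out
  F.FTTT
  .FTTTT
  F..TTT
  TFT.TT
  TTTTTT
Step 2: 5 trees catch fire, 5 burn out
  ...FTT
  ..FTTT
  ...TTT
  F.F.TT
  TFTTTT
Step 3: 4 trees catch fire, 5 burn out
  ....FT
  ...FTT
  ...TTT
  ....TT
  F.FTTT

....FT
...FTT
...TTT
....TT
F.FTTT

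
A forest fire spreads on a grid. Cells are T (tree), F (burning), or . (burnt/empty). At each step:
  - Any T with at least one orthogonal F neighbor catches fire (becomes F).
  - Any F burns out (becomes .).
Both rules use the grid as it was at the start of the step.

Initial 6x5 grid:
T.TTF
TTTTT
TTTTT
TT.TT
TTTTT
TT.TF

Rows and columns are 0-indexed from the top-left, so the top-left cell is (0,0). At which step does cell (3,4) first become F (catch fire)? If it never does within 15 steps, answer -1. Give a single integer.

Step 1: cell (3,4)='T' (+4 fires, +2 burnt)
Step 2: cell (3,4)='F' (+5 fires, +4 burnt)
  -> target ignites at step 2
Step 3: cell (3,4)='.' (+4 fires, +5 burnt)
Step 4: cell (3,4)='.' (+3 fires, +4 burnt)
Step 5: cell (3,4)='.' (+5 fires, +3 burnt)
Step 6: cell (3,4)='.' (+4 fires, +5 burnt)
Step 7: cell (3,4)='.' (+0 fires, +4 burnt)
  fire out at step 7

2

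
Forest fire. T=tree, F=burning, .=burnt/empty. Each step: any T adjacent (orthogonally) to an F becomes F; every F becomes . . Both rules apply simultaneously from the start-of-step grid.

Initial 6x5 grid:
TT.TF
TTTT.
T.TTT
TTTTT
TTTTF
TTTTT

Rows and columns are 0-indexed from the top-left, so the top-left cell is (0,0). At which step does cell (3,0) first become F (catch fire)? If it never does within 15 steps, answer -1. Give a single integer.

Step 1: cell (3,0)='T' (+4 fires, +2 burnt)
Step 2: cell (3,0)='T' (+5 fires, +4 burnt)
Step 3: cell (3,0)='T' (+5 fires, +5 burnt)
Step 4: cell (3,0)='T' (+5 fires, +5 burnt)
Step 5: cell (3,0)='F' (+4 fires, +5 burnt)
  -> target ignites at step 5
Step 6: cell (3,0)='.' (+2 fires, +4 burnt)
Step 7: cell (3,0)='.' (+0 fires, +2 burnt)
  fire out at step 7

5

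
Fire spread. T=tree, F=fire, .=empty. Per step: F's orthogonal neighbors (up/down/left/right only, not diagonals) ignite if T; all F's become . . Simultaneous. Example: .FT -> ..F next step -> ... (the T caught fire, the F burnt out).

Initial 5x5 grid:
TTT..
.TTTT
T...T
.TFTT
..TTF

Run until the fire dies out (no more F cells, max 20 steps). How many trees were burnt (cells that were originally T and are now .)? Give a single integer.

Step 1: +5 fires, +2 burnt (F count now 5)
Step 2: +1 fires, +5 burnt (F count now 1)
Step 3: +1 fires, +1 burnt (F count now 1)
Step 4: +1 fires, +1 burnt (F count now 1)
Step 5: +1 fires, +1 burnt (F count now 1)
Step 6: +2 fires, +1 burnt (F count now 2)
Step 7: +1 fires, +2 burnt (F count now 1)
Step 8: +1 fires, +1 burnt (F count now 1)
Step 9: +0 fires, +1 burnt (F count now 0)
Fire out after step 9
Initially T: 14, now '.': 24
Total burnt (originally-T cells now '.'): 13

Answer: 13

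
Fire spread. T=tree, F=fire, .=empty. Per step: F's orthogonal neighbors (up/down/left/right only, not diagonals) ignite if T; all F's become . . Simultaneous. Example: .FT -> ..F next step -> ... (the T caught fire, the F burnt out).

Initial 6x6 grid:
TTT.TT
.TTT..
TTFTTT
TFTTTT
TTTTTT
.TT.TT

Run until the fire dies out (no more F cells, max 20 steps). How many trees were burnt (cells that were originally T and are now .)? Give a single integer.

Step 1: +6 fires, +2 burnt (F count now 6)
Step 2: +9 fires, +6 burnt (F count now 9)
Step 3: +5 fires, +9 burnt (F count now 5)
Step 4: +3 fires, +5 burnt (F count now 3)
Step 5: +2 fires, +3 burnt (F count now 2)
Step 6: +1 fires, +2 burnt (F count now 1)
Step 7: +0 fires, +1 burnt (F count now 0)
Fire out after step 7
Initially T: 28, now '.': 34
Total burnt (originally-T cells now '.'): 26

Answer: 26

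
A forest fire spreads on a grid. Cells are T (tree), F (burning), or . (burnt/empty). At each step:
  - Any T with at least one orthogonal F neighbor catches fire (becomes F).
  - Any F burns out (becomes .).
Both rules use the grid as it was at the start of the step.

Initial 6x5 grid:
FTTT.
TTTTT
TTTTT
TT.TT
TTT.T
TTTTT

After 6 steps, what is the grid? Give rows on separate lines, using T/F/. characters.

Step 1: 2 trees catch fire, 1 burn out
  .FTT.
  FTTTT
  TTTTT
  TT.TT
  TTT.T
  TTTTT
Step 2: 3 trees catch fire, 2 burn out
  ..FT.
  .FTTT
  FTTTT
  TT.TT
  TTT.T
  TTTTT
Step 3: 4 trees catch fire, 3 burn out
  ...F.
  ..FTT
  .FTTT
  FT.TT
  TTT.T
  TTTTT
Step 4: 4 trees catch fire, 4 burn out
  .....
  ...FT
  ..FTT
  .F.TT
  FTT.T
  TTTTT
Step 5: 4 trees catch fire, 4 burn out
  .....
  ....F
  ...FT
  ...TT
  .FT.T
  FTTTT
Step 6: 4 trees catch fire, 4 burn out
  .....
  .....
  ....F
  ...FT
  ..F.T
  .FTTT

.....
.....
....F
...FT
..F.T
.FTTT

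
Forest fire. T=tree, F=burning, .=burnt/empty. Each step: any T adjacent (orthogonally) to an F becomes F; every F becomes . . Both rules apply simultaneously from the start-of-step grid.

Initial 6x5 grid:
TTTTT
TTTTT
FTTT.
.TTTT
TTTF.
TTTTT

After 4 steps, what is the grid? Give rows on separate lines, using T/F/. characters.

Step 1: 5 trees catch fire, 2 burn out
  TTTTT
  FTTTT
  .FTT.
  .TTFT
  TTF..
  TTTFT
Step 2: 10 trees catch fire, 5 burn out
  FTTTT
  .FTTT
  ..FF.
  .FF.F
  TF...
  TTF.F
Step 3: 5 trees catch fire, 10 burn out
  .FTTT
  ..FFT
  .....
  .....
  F....
  TF...
Step 4: 4 trees catch fire, 5 burn out
  ..FFT
  ....F
  .....
  .....
  .....
  F....

..FFT
....F
.....
.....
.....
F....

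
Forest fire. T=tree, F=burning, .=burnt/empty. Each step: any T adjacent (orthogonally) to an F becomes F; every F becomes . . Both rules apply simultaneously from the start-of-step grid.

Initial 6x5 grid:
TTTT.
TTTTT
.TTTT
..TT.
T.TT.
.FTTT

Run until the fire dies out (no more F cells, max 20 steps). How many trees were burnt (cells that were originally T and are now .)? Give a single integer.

Step 1: +1 fires, +1 burnt (F count now 1)
Step 2: +2 fires, +1 burnt (F count now 2)
Step 3: +3 fires, +2 burnt (F count now 3)
Step 4: +2 fires, +3 burnt (F count now 2)
Step 5: +3 fires, +2 burnt (F count now 3)
Step 6: +4 fires, +3 burnt (F count now 4)
Step 7: +4 fires, +4 burnt (F count now 4)
Step 8: +1 fires, +4 burnt (F count now 1)
Step 9: +0 fires, +1 burnt (F count now 0)
Fire out after step 9
Initially T: 21, now '.': 29
Total burnt (originally-T cells now '.'): 20

Answer: 20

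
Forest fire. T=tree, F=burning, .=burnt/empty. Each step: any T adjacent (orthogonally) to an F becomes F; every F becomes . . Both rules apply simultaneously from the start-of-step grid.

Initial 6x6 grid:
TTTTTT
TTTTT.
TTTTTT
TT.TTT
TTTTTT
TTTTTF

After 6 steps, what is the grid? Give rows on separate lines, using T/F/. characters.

Step 1: 2 trees catch fire, 1 burn out
  TTTTTT
  TTTTT.
  TTTTTT
  TT.TTT
  TTTTTF
  TTTTF.
Step 2: 3 trees catch fire, 2 burn out
  TTTTTT
  TTTTT.
  TTTTTT
  TT.TTF
  TTTTF.
  TTTF..
Step 3: 4 trees catch fire, 3 burn out
  TTTTTT
  TTTTT.
  TTTTTF
  TT.TF.
  TTTF..
  TTF...
Step 4: 4 trees catch fire, 4 burn out
  TTTTTT
  TTTTT.
  TTTTF.
  TT.F..
  TTF...
  TF....
Step 5: 4 trees catch fire, 4 burn out
  TTTTTT
  TTTTF.
  TTTF..
  TT....
  TF....
  F.....
Step 6: 5 trees catch fire, 4 burn out
  TTTTFT
  TTTF..
  TTF...
  TF....
  F.....
  ......

TTTTFT
TTTF..
TTF...
TF....
F.....
......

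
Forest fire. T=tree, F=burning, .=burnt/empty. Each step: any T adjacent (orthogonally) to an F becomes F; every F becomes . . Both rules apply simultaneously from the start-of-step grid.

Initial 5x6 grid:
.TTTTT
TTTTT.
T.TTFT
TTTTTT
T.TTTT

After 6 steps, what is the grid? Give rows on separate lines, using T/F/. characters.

Step 1: 4 trees catch fire, 1 burn out
  .TTTTT
  TTTTF.
  T.TF.F
  TTTTFT
  T.TTTT
Step 2: 6 trees catch fire, 4 burn out
  .TTTFT
  TTTF..
  T.F...
  TTTF.F
  T.TTFT
Step 3: 6 trees catch fire, 6 burn out
  .TTF.F
  TTF...
  T.....
  TTF...
  T.TF.F
Step 4: 4 trees catch fire, 6 burn out
  .TF...
  TF....
  T.....
  TF....
  T.F...
Step 5: 3 trees catch fire, 4 burn out
  .F....
  F.....
  T.....
  F.....
  T.....
Step 6: 2 trees catch fire, 3 burn out
  ......
  ......
  F.....
  ......
  F.....

......
......
F.....
......
F.....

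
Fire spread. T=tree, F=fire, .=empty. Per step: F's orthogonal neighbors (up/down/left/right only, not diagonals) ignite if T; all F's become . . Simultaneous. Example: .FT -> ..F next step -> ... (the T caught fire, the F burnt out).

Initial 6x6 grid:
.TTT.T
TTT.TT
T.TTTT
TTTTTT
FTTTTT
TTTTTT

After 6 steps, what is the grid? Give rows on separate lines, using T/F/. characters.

Step 1: 3 trees catch fire, 1 burn out
  .TTT.T
  TTT.TT
  T.TTTT
  FTTTTT
  .FTTTT
  FTTTTT
Step 2: 4 trees catch fire, 3 burn out
  .TTT.T
  TTT.TT
  F.TTTT
  .FTTTT
  ..FTTT
  .FTTTT
Step 3: 4 trees catch fire, 4 burn out
  .TTT.T
  FTT.TT
  ..TTTT
  ..FTTT
  ...FTT
  ..FTTT
Step 4: 5 trees catch fire, 4 burn out
  .TTT.T
  .FT.TT
  ..FTTT
  ...FTT
  ....FT
  ...FTT
Step 5: 6 trees catch fire, 5 burn out
  .FTT.T
  ..F.TT
  ...FTT
  ....FT
  .....F
  ....FT
Step 6: 4 trees catch fire, 6 burn out
  ..FT.T
  ....TT
  ....FT
  .....F
  ......
  .....F

..FT.T
....TT
....FT
.....F
......
.....F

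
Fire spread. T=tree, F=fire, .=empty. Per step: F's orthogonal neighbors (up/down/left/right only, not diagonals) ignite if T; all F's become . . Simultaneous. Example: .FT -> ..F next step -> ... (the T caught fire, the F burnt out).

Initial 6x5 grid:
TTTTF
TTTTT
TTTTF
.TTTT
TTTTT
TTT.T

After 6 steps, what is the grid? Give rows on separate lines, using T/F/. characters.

Step 1: 4 trees catch fire, 2 burn out
  TTTF.
  TTTTF
  TTTF.
  .TTTF
  TTTTT
  TTT.T
Step 2: 5 trees catch fire, 4 burn out
  TTF..
  TTTF.
  TTF..
  .TTF.
  TTTTF
  TTT.T
Step 3: 6 trees catch fire, 5 burn out
  TF...
  TTF..
  TF...
  .TF..
  TTTF.
  TTT.F
Step 4: 5 trees catch fire, 6 burn out
  F....
  TF...
  F....
  .F...
  TTF..
  TTT..
Step 5: 3 trees catch fire, 5 burn out
  .....
  F....
  .....
  .....
  TF...
  TTF..
Step 6: 2 trees catch fire, 3 burn out
  .....
  .....
  .....
  .....
  F....
  TF...

.....
.....
.....
.....
F....
TF...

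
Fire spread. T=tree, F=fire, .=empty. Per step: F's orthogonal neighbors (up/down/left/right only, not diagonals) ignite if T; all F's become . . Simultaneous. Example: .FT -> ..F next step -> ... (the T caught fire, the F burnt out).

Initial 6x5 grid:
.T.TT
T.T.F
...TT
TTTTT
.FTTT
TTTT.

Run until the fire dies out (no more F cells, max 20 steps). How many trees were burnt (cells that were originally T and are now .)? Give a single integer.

Answer: 16

Derivation:
Step 1: +5 fires, +2 burnt (F count now 5)
Step 2: +8 fires, +5 burnt (F count now 8)
Step 3: +3 fires, +8 burnt (F count now 3)
Step 4: +0 fires, +3 burnt (F count now 0)
Fire out after step 4
Initially T: 19, now '.': 27
Total burnt (originally-T cells now '.'): 16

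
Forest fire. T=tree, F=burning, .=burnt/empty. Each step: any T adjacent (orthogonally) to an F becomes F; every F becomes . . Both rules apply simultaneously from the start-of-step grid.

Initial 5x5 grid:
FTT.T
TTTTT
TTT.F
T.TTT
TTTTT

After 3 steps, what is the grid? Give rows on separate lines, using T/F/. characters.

Step 1: 4 trees catch fire, 2 burn out
  .FT.T
  FTTTF
  TTT..
  T.TTF
  TTTTT
Step 2: 7 trees catch fire, 4 burn out
  ..F.F
  .FTF.
  FTT..
  T.TF.
  TTTTF
Step 3: 5 trees catch fire, 7 burn out
  .....
  ..F..
  .FT..
  F.F..
  TTTF.

.....
..F..
.FT..
F.F..
TTTF.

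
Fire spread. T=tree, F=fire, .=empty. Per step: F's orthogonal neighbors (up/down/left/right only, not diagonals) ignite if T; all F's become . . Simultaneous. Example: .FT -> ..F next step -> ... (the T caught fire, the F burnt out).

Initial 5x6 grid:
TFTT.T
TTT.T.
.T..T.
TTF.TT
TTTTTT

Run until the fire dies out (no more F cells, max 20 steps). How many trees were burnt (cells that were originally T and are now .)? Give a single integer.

Step 1: +5 fires, +2 burnt (F count now 5)
Step 2: +7 fires, +5 burnt (F count now 7)
Step 3: +2 fires, +7 burnt (F count now 2)
Step 4: +2 fires, +2 burnt (F count now 2)
Step 5: +2 fires, +2 burnt (F count now 2)
Step 6: +1 fires, +2 burnt (F count now 1)
Step 7: +0 fires, +1 burnt (F count now 0)
Fire out after step 7
Initially T: 20, now '.': 29
Total burnt (originally-T cells now '.'): 19

Answer: 19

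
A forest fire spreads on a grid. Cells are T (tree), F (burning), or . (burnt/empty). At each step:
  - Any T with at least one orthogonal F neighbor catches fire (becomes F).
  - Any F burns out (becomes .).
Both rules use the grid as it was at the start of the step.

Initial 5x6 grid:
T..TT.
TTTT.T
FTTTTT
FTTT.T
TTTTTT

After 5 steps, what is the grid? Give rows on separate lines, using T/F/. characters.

Step 1: 4 trees catch fire, 2 burn out
  T..TT.
  FTTT.T
  .FTTTT
  .FTT.T
  FTTTTT
Step 2: 5 trees catch fire, 4 burn out
  F..TT.
  .FTT.T
  ..FTTT
  ..FT.T
  .FTTTT
Step 3: 4 trees catch fire, 5 burn out
  ...TT.
  ..FT.T
  ...FTT
  ...F.T
  ..FTTT
Step 4: 3 trees catch fire, 4 burn out
  ...TT.
  ...F.T
  ....FT
  .....T
  ...FTT
Step 5: 3 trees catch fire, 3 burn out
  ...FT.
  .....T
  .....F
  .....T
  ....FT

...FT.
.....T
.....F
.....T
....FT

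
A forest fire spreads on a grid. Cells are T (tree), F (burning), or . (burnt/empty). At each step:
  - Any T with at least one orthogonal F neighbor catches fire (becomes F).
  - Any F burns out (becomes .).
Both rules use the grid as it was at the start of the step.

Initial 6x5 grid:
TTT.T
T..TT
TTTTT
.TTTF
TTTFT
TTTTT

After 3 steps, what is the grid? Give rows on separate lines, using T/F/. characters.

Step 1: 5 trees catch fire, 2 burn out
  TTT.T
  T..TT
  TTTTF
  .TTF.
  TTF.F
  TTTFT
Step 2: 6 trees catch fire, 5 burn out
  TTT.T
  T..TF
  TTTF.
  .TF..
  TF...
  TTF.F
Step 3: 6 trees catch fire, 6 burn out
  TTT.F
  T..F.
  TTF..
  .F...
  F....
  TF...

TTT.F
T..F.
TTF..
.F...
F....
TF...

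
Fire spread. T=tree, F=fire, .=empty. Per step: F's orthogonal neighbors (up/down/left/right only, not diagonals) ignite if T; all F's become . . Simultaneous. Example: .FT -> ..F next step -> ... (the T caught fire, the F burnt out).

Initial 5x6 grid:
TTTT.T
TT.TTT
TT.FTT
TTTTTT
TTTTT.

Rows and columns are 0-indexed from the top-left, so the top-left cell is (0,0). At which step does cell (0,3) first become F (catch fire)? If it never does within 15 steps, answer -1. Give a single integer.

Step 1: cell (0,3)='T' (+3 fires, +1 burnt)
Step 2: cell (0,3)='F' (+6 fires, +3 burnt)
  -> target ignites at step 2
Step 3: cell (0,3)='.' (+6 fires, +6 burnt)
Step 4: cell (0,3)='.' (+5 fires, +6 burnt)
Step 5: cell (0,3)='.' (+4 fires, +5 burnt)
Step 6: cell (0,3)='.' (+1 fires, +4 burnt)
Step 7: cell (0,3)='.' (+0 fires, +1 burnt)
  fire out at step 7

2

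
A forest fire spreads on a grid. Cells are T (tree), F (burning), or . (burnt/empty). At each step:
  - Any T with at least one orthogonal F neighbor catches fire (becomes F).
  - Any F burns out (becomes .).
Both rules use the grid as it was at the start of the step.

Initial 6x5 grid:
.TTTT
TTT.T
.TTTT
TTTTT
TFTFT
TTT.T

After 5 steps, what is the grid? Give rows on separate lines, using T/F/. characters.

Step 1: 6 trees catch fire, 2 burn out
  .TTTT
  TTT.T
  .TTTT
  TFTFT
  F.F.F
  TFT.T
Step 2: 8 trees catch fire, 6 burn out
  .TTTT
  TTT.T
  .FTFT
  F.F.F
  .....
  F.F.F
Step 3: 3 trees catch fire, 8 burn out
  .TTTT
  TFT.T
  ..F.F
  .....
  .....
  .....
Step 4: 4 trees catch fire, 3 burn out
  .FTTT
  F.F.F
  .....
  .....
  .....
  .....
Step 5: 2 trees catch fire, 4 burn out
  ..FTF
  .....
  .....
  .....
  .....
  .....

..FTF
.....
.....
.....
.....
.....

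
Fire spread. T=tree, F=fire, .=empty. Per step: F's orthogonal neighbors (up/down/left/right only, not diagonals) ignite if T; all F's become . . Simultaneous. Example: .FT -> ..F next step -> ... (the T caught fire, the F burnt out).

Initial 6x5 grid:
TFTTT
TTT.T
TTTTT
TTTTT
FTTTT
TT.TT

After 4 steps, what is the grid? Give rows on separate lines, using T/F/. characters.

Step 1: 6 trees catch fire, 2 burn out
  F.FTT
  TFT.T
  TTTTT
  FTTTT
  .FTTT
  FT.TT
Step 2: 8 trees catch fire, 6 burn out
  ...FT
  F.F.T
  FFTTT
  .FTTT
  ..FTT
  .F.TT
Step 3: 4 trees catch fire, 8 burn out
  ....F
  ....T
  ..FTT
  ..FTT
  ...FT
  ...TT
Step 4: 5 trees catch fire, 4 burn out
  .....
  ....F
  ...FT
  ...FT
  ....F
  ...FT

.....
....F
...FT
...FT
....F
...FT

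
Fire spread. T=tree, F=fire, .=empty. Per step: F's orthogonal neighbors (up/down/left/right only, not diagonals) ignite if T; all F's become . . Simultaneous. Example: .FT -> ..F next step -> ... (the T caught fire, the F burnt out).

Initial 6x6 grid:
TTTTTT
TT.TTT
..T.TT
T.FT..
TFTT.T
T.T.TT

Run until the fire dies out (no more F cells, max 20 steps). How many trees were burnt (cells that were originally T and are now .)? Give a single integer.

Step 1: +4 fires, +2 burnt (F count now 4)
Step 2: +4 fires, +4 burnt (F count now 4)
Step 3: +0 fires, +4 burnt (F count now 0)
Fire out after step 3
Initially T: 24, now '.': 20
Total burnt (originally-T cells now '.'): 8

Answer: 8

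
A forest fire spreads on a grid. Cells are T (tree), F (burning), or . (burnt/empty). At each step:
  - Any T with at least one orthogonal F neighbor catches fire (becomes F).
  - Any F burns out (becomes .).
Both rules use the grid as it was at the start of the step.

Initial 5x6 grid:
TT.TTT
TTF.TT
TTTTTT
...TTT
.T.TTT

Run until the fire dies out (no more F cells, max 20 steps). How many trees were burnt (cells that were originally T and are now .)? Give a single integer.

Answer: 21

Derivation:
Step 1: +2 fires, +1 burnt (F count now 2)
Step 2: +4 fires, +2 burnt (F count now 4)
Step 3: +4 fires, +4 burnt (F count now 4)
Step 4: +4 fires, +4 burnt (F count now 4)
Step 5: +4 fires, +4 burnt (F count now 4)
Step 6: +3 fires, +4 burnt (F count now 3)
Step 7: +0 fires, +3 burnt (F count now 0)
Fire out after step 7
Initially T: 22, now '.': 29
Total burnt (originally-T cells now '.'): 21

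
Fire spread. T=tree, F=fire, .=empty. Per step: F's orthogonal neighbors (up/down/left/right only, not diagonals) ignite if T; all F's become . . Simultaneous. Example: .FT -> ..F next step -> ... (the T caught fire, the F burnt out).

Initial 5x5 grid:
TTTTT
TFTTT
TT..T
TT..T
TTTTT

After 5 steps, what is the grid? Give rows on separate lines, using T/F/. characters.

Step 1: 4 trees catch fire, 1 burn out
  TFTTT
  F.FTT
  TF..T
  TT..T
  TTTTT
Step 2: 5 trees catch fire, 4 burn out
  F.FTT
  ...FT
  F...T
  TF..T
  TTTTT
Step 3: 4 trees catch fire, 5 burn out
  ...FT
  ....F
  ....T
  F...T
  TFTTT
Step 4: 4 trees catch fire, 4 burn out
  ....F
  .....
  ....F
  ....T
  F.FTT
Step 5: 2 trees catch fire, 4 burn out
  .....
  .....
  .....
  ....F
  ...FT

.....
.....
.....
....F
...FT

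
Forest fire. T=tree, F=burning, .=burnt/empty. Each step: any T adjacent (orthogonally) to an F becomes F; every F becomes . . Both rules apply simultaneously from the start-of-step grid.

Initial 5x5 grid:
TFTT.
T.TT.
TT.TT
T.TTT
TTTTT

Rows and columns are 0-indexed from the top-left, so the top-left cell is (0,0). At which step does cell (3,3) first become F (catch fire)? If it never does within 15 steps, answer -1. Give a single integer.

Step 1: cell (3,3)='T' (+2 fires, +1 burnt)
Step 2: cell (3,3)='T' (+3 fires, +2 burnt)
Step 3: cell (3,3)='T' (+2 fires, +3 burnt)
Step 4: cell (3,3)='T' (+3 fires, +2 burnt)
Step 5: cell (3,3)='F' (+3 fires, +3 burnt)
  -> target ignites at step 5
Step 6: cell (3,3)='.' (+4 fires, +3 burnt)
Step 7: cell (3,3)='.' (+2 fires, +4 burnt)
Step 8: cell (3,3)='.' (+0 fires, +2 burnt)
  fire out at step 8

5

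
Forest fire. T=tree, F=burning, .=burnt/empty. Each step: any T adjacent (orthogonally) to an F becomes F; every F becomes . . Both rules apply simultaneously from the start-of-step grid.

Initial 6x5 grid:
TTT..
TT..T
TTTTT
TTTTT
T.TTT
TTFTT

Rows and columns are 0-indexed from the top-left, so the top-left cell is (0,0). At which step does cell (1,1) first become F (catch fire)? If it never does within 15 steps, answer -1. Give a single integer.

Step 1: cell (1,1)='T' (+3 fires, +1 burnt)
Step 2: cell (1,1)='T' (+4 fires, +3 burnt)
Step 3: cell (1,1)='T' (+5 fires, +4 burnt)
Step 4: cell (1,1)='T' (+4 fires, +5 burnt)
Step 5: cell (1,1)='F' (+3 fires, +4 burnt)
  -> target ignites at step 5
Step 6: cell (1,1)='.' (+3 fires, +3 burnt)
Step 7: cell (1,1)='.' (+2 fires, +3 burnt)
Step 8: cell (1,1)='.' (+0 fires, +2 burnt)
  fire out at step 8

5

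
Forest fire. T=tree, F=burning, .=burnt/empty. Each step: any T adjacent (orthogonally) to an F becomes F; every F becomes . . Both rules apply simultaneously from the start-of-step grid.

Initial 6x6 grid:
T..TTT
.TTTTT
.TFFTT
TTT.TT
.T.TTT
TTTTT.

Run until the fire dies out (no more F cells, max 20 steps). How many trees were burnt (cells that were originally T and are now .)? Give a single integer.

Answer: 25

Derivation:
Step 1: +5 fires, +2 burnt (F count now 5)
Step 2: +6 fires, +5 burnt (F count now 6)
Step 3: +6 fires, +6 burnt (F count now 6)
Step 4: +5 fires, +6 burnt (F count now 5)
Step 5: +3 fires, +5 burnt (F count now 3)
Step 6: +0 fires, +3 burnt (F count now 0)
Fire out after step 6
Initially T: 26, now '.': 35
Total burnt (originally-T cells now '.'): 25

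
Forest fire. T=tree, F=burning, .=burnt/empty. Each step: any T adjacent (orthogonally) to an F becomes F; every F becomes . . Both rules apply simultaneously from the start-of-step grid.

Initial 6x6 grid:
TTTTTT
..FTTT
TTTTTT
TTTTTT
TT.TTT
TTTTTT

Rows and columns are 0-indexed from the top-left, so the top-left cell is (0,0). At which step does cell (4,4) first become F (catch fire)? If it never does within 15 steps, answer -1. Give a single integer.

Step 1: cell (4,4)='T' (+3 fires, +1 burnt)
Step 2: cell (4,4)='T' (+6 fires, +3 burnt)
Step 3: cell (4,4)='T' (+7 fires, +6 burnt)
Step 4: cell (4,4)='T' (+6 fires, +7 burnt)
Step 5: cell (4,4)='F' (+5 fires, +6 burnt)
  -> target ignites at step 5
Step 6: cell (4,4)='.' (+4 fires, +5 burnt)
Step 7: cell (4,4)='.' (+1 fires, +4 burnt)
Step 8: cell (4,4)='.' (+0 fires, +1 burnt)
  fire out at step 8

5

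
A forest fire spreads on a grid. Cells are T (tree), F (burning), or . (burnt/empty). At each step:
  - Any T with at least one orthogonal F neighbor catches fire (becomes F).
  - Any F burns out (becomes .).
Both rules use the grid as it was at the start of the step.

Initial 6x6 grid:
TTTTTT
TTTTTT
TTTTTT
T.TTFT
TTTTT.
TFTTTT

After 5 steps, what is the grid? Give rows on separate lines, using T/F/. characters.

Step 1: 7 trees catch fire, 2 burn out
  TTTTTT
  TTTTTT
  TTTTFT
  T.TF.F
  TFTTF.
  F.FTTT
Step 2: 9 trees catch fire, 7 burn out
  TTTTTT
  TTTTFT
  TTTF.F
  T.F...
  F.FF..
  ...FFT
Step 3: 6 trees catch fire, 9 burn out
  TTTTFT
  TTTF.F
  TTF...
  F.....
  ......
  .....F
Step 4: 5 trees catch fire, 6 burn out
  TTTF.F
  TTF...
  FF....
  ......
  ......
  ......
Step 5: 3 trees catch fire, 5 burn out
  TTF...
  FF....
  ......
  ......
  ......
  ......

TTF...
FF....
......
......
......
......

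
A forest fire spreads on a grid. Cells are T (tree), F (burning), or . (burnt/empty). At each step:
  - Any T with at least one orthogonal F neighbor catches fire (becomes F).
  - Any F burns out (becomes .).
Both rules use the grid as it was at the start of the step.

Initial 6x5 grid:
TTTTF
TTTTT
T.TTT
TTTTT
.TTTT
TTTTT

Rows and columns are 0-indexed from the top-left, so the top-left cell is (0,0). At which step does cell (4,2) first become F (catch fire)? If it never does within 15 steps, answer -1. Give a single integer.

Step 1: cell (4,2)='T' (+2 fires, +1 burnt)
Step 2: cell (4,2)='T' (+3 fires, +2 burnt)
Step 3: cell (4,2)='T' (+4 fires, +3 burnt)
Step 4: cell (4,2)='T' (+5 fires, +4 burnt)
Step 5: cell (4,2)='T' (+4 fires, +5 burnt)
Step 6: cell (4,2)='F' (+4 fires, +4 burnt)
  -> target ignites at step 6
Step 7: cell (4,2)='.' (+3 fires, +4 burnt)
Step 8: cell (4,2)='.' (+1 fires, +3 burnt)
Step 9: cell (4,2)='.' (+1 fires, +1 burnt)
Step 10: cell (4,2)='.' (+0 fires, +1 burnt)
  fire out at step 10

6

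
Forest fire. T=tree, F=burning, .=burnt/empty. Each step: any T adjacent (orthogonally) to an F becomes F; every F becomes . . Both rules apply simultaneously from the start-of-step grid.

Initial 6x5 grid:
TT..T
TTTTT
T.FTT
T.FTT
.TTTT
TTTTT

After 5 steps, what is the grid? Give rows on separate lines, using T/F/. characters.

Step 1: 4 trees catch fire, 2 burn out
  TT..T
  TTFTT
  T..FT
  T..FT
  .TFTT
  TTTTT
Step 2: 7 trees catch fire, 4 burn out
  TT..T
  TF.FT
  T...F
  T...F
  .F.FT
  TTFTT
Step 3: 6 trees catch fire, 7 burn out
  TF..T
  F...F
  T....
  T....
  ....F
  TF.FT
Step 4: 5 trees catch fire, 6 burn out
  F...F
  .....
  F....
  T....
  .....
  F...F
Step 5: 1 trees catch fire, 5 burn out
  .....
  .....
  .....
  F....
  .....
  .....

.....
.....
.....
F....
.....
.....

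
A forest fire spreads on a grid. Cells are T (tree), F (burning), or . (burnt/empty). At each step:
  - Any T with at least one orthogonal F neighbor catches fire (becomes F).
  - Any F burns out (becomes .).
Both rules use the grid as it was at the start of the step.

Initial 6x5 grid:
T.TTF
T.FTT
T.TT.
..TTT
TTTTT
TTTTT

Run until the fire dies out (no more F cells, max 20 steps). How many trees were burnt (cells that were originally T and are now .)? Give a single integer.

Answer: 19

Derivation:
Step 1: +5 fires, +2 burnt (F count now 5)
Step 2: +2 fires, +5 burnt (F count now 2)
Step 3: +2 fires, +2 burnt (F count now 2)
Step 4: +4 fires, +2 burnt (F count now 4)
Step 5: +4 fires, +4 burnt (F count now 4)
Step 6: +2 fires, +4 burnt (F count now 2)
Step 7: +0 fires, +2 burnt (F count now 0)
Fire out after step 7
Initially T: 22, now '.': 27
Total burnt (originally-T cells now '.'): 19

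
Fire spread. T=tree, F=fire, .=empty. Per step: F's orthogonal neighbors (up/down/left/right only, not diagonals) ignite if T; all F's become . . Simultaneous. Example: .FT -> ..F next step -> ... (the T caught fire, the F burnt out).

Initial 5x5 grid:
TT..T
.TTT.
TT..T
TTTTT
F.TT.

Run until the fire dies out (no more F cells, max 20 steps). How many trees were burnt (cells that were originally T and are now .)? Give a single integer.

Step 1: +1 fires, +1 burnt (F count now 1)
Step 2: +2 fires, +1 burnt (F count now 2)
Step 3: +2 fires, +2 burnt (F count now 2)
Step 4: +3 fires, +2 burnt (F count now 3)
Step 5: +4 fires, +3 burnt (F count now 4)
Step 6: +3 fires, +4 burnt (F count now 3)
Step 7: +0 fires, +3 burnt (F count now 0)
Fire out after step 7
Initially T: 16, now '.': 24
Total burnt (originally-T cells now '.'): 15

Answer: 15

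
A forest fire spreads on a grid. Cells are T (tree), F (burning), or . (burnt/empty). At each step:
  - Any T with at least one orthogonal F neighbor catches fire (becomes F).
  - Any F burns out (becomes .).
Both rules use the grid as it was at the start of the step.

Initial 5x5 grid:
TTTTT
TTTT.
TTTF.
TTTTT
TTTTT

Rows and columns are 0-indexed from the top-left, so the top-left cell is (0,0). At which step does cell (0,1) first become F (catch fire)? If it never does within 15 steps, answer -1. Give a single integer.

Step 1: cell (0,1)='T' (+3 fires, +1 burnt)
Step 2: cell (0,1)='T' (+6 fires, +3 burnt)
Step 3: cell (0,1)='T' (+7 fires, +6 burnt)
Step 4: cell (0,1)='F' (+4 fires, +7 burnt)
  -> target ignites at step 4
Step 5: cell (0,1)='.' (+2 fires, +4 burnt)
Step 6: cell (0,1)='.' (+0 fires, +2 burnt)
  fire out at step 6

4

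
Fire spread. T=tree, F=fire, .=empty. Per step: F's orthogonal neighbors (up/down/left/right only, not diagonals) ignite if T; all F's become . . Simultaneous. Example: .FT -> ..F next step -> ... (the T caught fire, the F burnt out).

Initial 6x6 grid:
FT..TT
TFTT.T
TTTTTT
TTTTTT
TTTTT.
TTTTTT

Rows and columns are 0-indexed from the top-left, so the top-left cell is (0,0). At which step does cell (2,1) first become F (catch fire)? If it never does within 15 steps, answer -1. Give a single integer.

Step 1: cell (2,1)='F' (+4 fires, +2 burnt)
  -> target ignites at step 1
Step 2: cell (2,1)='.' (+4 fires, +4 burnt)
Step 3: cell (2,1)='.' (+4 fires, +4 burnt)
Step 4: cell (2,1)='.' (+5 fires, +4 burnt)
Step 5: cell (2,1)='.' (+5 fires, +5 burnt)
Step 6: cell (2,1)='.' (+4 fires, +5 burnt)
Step 7: cell (2,1)='.' (+2 fires, +4 burnt)
Step 8: cell (2,1)='.' (+2 fires, +2 burnt)
Step 9: cell (2,1)='.' (+0 fires, +2 burnt)
  fire out at step 9

1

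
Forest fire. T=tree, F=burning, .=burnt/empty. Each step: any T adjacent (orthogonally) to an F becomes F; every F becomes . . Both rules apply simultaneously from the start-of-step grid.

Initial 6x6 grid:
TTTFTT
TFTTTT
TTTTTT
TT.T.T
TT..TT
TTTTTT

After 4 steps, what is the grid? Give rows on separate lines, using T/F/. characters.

Step 1: 7 trees catch fire, 2 burn out
  TFF.FT
  F.FFTT
  TFTTTT
  TT.T.T
  TT..TT
  TTTTTT
Step 2: 7 trees catch fire, 7 burn out
  F....F
  ....FT
  F.FFTT
  TF.T.T
  TT..TT
  TTTTTT
Step 3: 5 trees catch fire, 7 burn out
  ......
  .....F
  ....FT
  F..F.T
  TF..TT
  TTTTTT
Step 4: 3 trees catch fire, 5 burn out
  ......
  ......
  .....F
  .....T
  F...TT
  TFTTTT

......
......
.....F
.....T
F...TT
TFTTTT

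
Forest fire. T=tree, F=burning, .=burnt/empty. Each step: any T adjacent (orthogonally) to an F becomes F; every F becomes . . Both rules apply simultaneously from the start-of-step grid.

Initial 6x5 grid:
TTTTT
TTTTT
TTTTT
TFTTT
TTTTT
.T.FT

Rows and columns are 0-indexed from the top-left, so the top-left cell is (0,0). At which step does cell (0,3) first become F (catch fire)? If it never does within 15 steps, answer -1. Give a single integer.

Step 1: cell (0,3)='T' (+6 fires, +2 burnt)
Step 2: cell (0,3)='T' (+8 fires, +6 burnt)
Step 3: cell (0,3)='T' (+5 fires, +8 burnt)
Step 4: cell (0,3)='T' (+4 fires, +5 burnt)
Step 5: cell (0,3)='F' (+2 fires, +4 burnt)
  -> target ignites at step 5
Step 6: cell (0,3)='.' (+1 fires, +2 burnt)
Step 7: cell (0,3)='.' (+0 fires, +1 burnt)
  fire out at step 7

5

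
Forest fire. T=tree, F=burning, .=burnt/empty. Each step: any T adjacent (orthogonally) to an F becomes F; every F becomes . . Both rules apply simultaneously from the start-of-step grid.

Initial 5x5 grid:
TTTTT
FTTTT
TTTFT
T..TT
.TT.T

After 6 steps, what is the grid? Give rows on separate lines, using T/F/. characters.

Step 1: 7 trees catch fire, 2 burn out
  FTTTT
  .FTFT
  FTF.F
  T..FT
  .TT.T
Step 2: 7 trees catch fire, 7 burn out
  .FTFT
  ..F.F
  .F...
  F...F
  .TT.T
Step 3: 3 trees catch fire, 7 burn out
  ..F.F
  .....
  .....
  .....
  .TT.F
Step 4: 0 trees catch fire, 3 burn out
  .....
  .....
  .....
  .....
  .TT..
Step 5: 0 trees catch fire, 0 burn out
  .....
  .....
  .....
  .....
  .TT..
Step 6: 0 trees catch fire, 0 burn out
  .....
  .....
  .....
  .....
  .TT..

.....
.....
.....
.....
.TT..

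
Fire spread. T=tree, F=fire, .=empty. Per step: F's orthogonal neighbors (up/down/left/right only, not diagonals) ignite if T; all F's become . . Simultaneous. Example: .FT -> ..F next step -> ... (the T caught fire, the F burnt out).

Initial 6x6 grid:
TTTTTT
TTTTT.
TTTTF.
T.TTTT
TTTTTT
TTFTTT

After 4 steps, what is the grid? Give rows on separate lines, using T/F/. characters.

Step 1: 6 trees catch fire, 2 burn out
  TTTTTT
  TTTTF.
  TTTF..
  T.TTFT
  TTFTTT
  TF.FTT
Step 2: 11 trees catch fire, 6 burn out
  TTTTFT
  TTTF..
  TTF...
  T.FF.F
  TF.FFT
  F...FT
Step 3: 7 trees catch fire, 11 burn out
  TTTF.F
  TTF...
  TF....
  T.....
  F....F
  .....F
Step 4: 4 trees catch fire, 7 burn out
  TTF...
  TF....
  F.....
  F.....
  ......
  ......

TTF...
TF....
F.....
F.....
......
......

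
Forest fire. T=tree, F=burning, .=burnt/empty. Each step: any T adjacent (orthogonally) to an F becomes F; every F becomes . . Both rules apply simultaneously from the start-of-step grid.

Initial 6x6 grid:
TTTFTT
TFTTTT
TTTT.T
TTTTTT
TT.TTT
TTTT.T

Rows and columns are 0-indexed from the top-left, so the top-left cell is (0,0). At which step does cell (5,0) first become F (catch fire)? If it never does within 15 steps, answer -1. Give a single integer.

Step 1: cell (5,0)='T' (+7 fires, +2 burnt)
Step 2: cell (5,0)='T' (+7 fires, +7 burnt)
Step 3: cell (5,0)='T' (+5 fires, +7 burnt)
Step 4: cell (5,0)='T' (+5 fires, +5 burnt)
Step 5: cell (5,0)='F' (+5 fires, +5 burnt)
  -> target ignites at step 5
Step 6: cell (5,0)='.' (+1 fires, +5 burnt)
Step 7: cell (5,0)='.' (+1 fires, +1 burnt)
Step 8: cell (5,0)='.' (+0 fires, +1 burnt)
  fire out at step 8

5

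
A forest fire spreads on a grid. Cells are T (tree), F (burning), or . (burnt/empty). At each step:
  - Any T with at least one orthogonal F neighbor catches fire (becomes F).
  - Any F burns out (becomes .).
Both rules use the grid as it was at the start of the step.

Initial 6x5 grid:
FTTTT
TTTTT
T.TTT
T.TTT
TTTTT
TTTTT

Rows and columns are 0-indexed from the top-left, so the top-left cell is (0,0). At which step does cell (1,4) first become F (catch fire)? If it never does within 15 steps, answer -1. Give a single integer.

Step 1: cell (1,4)='T' (+2 fires, +1 burnt)
Step 2: cell (1,4)='T' (+3 fires, +2 burnt)
Step 3: cell (1,4)='T' (+3 fires, +3 burnt)
Step 4: cell (1,4)='T' (+4 fires, +3 burnt)
Step 5: cell (1,4)='F' (+5 fires, +4 burnt)
  -> target ignites at step 5
Step 6: cell (1,4)='.' (+4 fires, +5 burnt)
Step 7: cell (1,4)='.' (+3 fires, +4 burnt)
Step 8: cell (1,4)='.' (+2 fires, +3 burnt)
Step 9: cell (1,4)='.' (+1 fires, +2 burnt)
Step 10: cell (1,4)='.' (+0 fires, +1 burnt)
  fire out at step 10

5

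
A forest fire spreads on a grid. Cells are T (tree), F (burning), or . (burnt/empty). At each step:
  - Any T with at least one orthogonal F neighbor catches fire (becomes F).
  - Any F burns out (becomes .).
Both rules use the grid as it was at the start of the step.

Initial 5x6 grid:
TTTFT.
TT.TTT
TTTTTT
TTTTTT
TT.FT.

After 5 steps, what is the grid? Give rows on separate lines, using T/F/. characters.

Step 1: 5 trees catch fire, 2 burn out
  TTF.F.
  TT.FTT
  TTTTTT
  TTTFTT
  TT..F.
Step 2: 5 trees catch fire, 5 burn out
  TF....
  TT..FT
  TTTFTT
  TTF.FT
  TT....
Step 3: 7 trees catch fire, 5 burn out
  F.....
  TF...F
  TTF.FT
  TF...F
  TT....
Step 4: 5 trees catch fire, 7 burn out
  ......
  F.....
  TF...F
  F.....
  TF....
Step 5: 2 trees catch fire, 5 burn out
  ......
  ......
  F.....
  ......
  F.....

......
......
F.....
......
F.....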